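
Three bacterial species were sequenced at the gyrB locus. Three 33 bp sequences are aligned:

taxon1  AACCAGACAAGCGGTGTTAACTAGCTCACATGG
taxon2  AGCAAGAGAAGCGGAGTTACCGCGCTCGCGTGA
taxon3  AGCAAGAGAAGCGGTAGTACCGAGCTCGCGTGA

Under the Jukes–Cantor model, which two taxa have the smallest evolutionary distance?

taxon2 and taxon3

taxon1–taxon2: 10/33 differ, p = 0.303, d = 0.388.
taxon1–taxon3: 10/33 differ, p = 0.303, d = 0.388.
taxon2–taxon3: 4/33 differ, p = 0.121, d = 0.132.
The smallest distance is between taxon2 and taxon3.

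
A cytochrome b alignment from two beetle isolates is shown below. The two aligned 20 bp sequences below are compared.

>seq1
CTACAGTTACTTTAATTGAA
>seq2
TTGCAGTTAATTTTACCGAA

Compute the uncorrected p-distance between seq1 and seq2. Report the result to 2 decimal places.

The sequences differ at 6 of 20 positions (sites 1, 3, 10, 14, 16, 17).
p = 6/20 = 0.30.

0.30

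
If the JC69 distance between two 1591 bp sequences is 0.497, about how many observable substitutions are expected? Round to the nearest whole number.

Invert JC69: p = (3/4)(1 − e^(−4d/3)) = 0.75 × (1 − e^(-0.662667)) = 0.75 × (1 − 0.515475) = 0.363394.
Expected differing sites = pL ≈ 0.363394 × 1591 = 578.159854 ≈ 578.

578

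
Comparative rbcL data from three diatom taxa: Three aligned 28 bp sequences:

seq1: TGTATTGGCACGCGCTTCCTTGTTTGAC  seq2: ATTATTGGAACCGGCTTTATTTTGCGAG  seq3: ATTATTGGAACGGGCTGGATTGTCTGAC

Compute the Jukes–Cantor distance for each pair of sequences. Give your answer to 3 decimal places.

d(seq1,seq2) = 0.556, d(seq1,seq3) = 0.360, d(seq2,seq3) = 0.304

seq1–seq2: 11/28 sites differ → p ≈ 0.392857, d = −0.75 ln(1 − 0.523809) = 0.556452 ≈ 0.556.
seq1–seq3: 8/28 sites differ → p ≈ 0.285714, d = −0.75 ln(1 − 0.380952) = 0.359679 ≈ 0.360.
seq2–seq3: 7/28 sites differ → p = 0.25, d = −0.75 ln(1 − 0.333333) = 0.304098 ≈ 0.304.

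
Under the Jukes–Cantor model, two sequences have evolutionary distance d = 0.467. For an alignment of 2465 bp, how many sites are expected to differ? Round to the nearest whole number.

857

Invert JC69: p = (3/4)(1 − e^(−4d/3)) = 0.75 × (1 − e^(-0.622667)) = 0.75 × (1 − 0.536512) = 0.347616.
Expected differing sites = pL ≈ 0.347616 × 2465 = 856.87344 ≈ 857.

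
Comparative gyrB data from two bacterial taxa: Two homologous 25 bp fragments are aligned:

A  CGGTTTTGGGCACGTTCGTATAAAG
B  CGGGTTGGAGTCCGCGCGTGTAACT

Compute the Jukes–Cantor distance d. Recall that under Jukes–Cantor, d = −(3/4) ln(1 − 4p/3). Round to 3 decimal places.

0.572

The sequences differ at 10 of 25 sites (4, 7, 9, 11, 12, 15, 16, 20, 24, 25), so p = 10/25 = 0.4.
d = −(3/4) ln(1 − 4p/3) = −0.75 ln(1 − 0.533333) = −0.75 ln(0.466667)
  = −0.75 × (-0.762139) = 0.571604 substitutions/site.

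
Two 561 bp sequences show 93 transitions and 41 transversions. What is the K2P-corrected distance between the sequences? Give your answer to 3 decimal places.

P = 93/561 ≈ 0.165775 and Q = 41/561 ≈ 0.073084.
Under the Kimura two-parameter model, d = −½ ln(1 − 2P − Q) − ¼ ln(1 − 2Q).
1 − 2P − Q = 0.595366, giving −½ ln(0.595366) = 0.259289.
1 − 2Q = 0.853832, giving −¼ ln(0.853832) = 0.039505.
d = 0.259289 + 0.039505 = 0.298794.

0.299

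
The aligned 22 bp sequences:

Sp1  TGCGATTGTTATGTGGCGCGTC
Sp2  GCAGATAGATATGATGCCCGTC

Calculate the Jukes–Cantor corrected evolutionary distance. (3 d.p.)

0.497

The sequences differ at 8 of 22 sites (1, 2, 3, 7, 9, 14, 15, 18), so p = 8/22 ≈ 0.363636.
d = −(3/4) ln(1 − 4p/3) = −0.75 ln(1 − 0.484848) = −0.75 ln(0.515152)
  = −0.75 × (-0.663293) = 0.497470 substitutions/site.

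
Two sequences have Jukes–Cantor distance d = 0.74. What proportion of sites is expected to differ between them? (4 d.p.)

p = (3/4)(1 − e^(−4d/3)) = 0.75 × (1 − e^(-0.986667)) = 0.75 × (1 − 0.372817) = 0.470387.

0.4704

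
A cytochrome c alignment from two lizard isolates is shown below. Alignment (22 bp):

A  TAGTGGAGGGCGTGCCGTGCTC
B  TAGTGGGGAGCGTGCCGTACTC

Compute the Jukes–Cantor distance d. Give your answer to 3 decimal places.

0.151

The sequences differ at 3 of 22 sites (7, 9, 19), so p = 3/22 ≈ 0.136364.
d = −(3/4) ln(1 − 4p/3) = −0.75 ln(1 − 0.181819) = −0.75 ln(0.818181)
  = −0.75 × (-0.200672) = 0.150504 substitutions/site.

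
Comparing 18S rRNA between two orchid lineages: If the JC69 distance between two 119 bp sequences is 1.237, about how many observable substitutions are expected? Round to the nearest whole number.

72

Invert JC69: p = (3/4)(1 − e^(−4d/3)) = 0.75 × (1 − e^(-1.649333)) = 0.75 × (1 − 0.192178) = 0.605867.
Expected differing sites = pL ≈ 0.605867 × 119 = 72.098173 ≈ 72.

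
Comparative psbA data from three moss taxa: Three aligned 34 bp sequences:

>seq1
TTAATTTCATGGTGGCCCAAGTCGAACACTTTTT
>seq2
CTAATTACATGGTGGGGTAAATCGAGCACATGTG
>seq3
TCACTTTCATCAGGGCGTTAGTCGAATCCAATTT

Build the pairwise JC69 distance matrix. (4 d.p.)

seq1–seq2: 10/34 sites differ → p ≈ 0.294118, d = −0.75 ln(1 − 0.392157) = 0.373379 ≈ 0.3734.
seq1–seq3: 12/34 sites differ → p ≈ 0.352941, d = −0.75 ln(1 − 0.470588) = 0.476991 ≈ 0.4770.
seq2–seq3: 16/34 sites differ → p ≈ 0.470588, d = −0.75 ln(1 − 0.627451) = 0.740540 ≈ 0.7405.

d(seq1,seq2) = 0.3734, d(seq1,seq3) = 0.4770, d(seq2,seq3) = 0.7405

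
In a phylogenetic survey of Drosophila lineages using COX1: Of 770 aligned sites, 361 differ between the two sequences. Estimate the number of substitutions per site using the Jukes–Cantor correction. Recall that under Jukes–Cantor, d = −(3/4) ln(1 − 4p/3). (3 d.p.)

0.736

p = 361/770 ≈ 0.468831.
d = −(3/4) ln(1 − 4p/3) = −0.75 ln(1 − 0.625108) = −0.75 ln(0.374892)
  = −0.75 × (-0.981117) = 0.735838 substitutions/site.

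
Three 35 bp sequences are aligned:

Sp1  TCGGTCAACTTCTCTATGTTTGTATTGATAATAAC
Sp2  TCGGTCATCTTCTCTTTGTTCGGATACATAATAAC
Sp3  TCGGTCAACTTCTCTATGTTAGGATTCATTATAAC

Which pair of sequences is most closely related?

Sp1 and Sp3

Sp1–Sp2: 6/35 differ, p = 0.171, d = 0.195.
Sp1–Sp3: 4/35 differ, p = 0.114, d = 0.124.
Sp2–Sp3: 5/35 differ, p = 0.143, d = 0.158.
The smallest distance is between Sp1 and Sp3.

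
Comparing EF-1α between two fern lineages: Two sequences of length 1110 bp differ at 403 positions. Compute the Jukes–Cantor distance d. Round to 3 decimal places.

0.496

p = 403/1110 ≈ 0.363063.
d = −(3/4) ln(1 − 4p/3) = −0.75 ln(1 − 0.484084) = −0.75 ln(0.515916)
  = −0.75 × (-0.661811) = 0.496358 substitutions/site.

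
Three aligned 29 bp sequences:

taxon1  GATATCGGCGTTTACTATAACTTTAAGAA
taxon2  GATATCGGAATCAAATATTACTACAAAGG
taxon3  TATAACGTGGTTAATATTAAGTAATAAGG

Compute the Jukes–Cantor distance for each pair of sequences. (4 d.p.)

taxon1–taxon2: 11/29 sites differ → p ≈ 0.37931, d = −0.75 ln(1 − 0.505747) = 0.528531 ≈ 0.5285.
taxon1–taxon3: 15/29 sites differ → p ≈ 0.517241, d = −0.75 ln(1 − 0.689655) = 0.877553 ≈ 0.8776.
taxon2–taxon3: 13/29 sites differ → p ≈ 0.448276, d = −0.75 ln(1 − 0.597701) = 0.682920 ≈ 0.6829.

d(taxon1,taxon2) = 0.5285, d(taxon1,taxon3) = 0.8776, d(taxon2,taxon3) = 0.6829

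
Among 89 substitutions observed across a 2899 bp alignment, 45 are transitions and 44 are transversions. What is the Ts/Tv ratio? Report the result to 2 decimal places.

1.02

R = 45/44 = 1.022727… ≈ 1.02 (to 2 d.p.).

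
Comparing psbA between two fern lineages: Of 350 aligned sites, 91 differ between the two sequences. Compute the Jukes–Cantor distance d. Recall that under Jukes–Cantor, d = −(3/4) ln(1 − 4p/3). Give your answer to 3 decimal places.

p = 91/350 = 0.26.
d = −(3/4) ln(1 − 4p/3) = −0.75 ln(1 − 0.346667) = −0.75 ln(0.653333)
  = −0.75 × (-0.425668) = 0.319251 substitutions/site.

0.319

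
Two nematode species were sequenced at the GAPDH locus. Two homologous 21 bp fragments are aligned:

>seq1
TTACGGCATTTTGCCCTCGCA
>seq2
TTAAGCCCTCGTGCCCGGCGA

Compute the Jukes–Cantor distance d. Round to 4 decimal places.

0.6355

The sequences differ at 9 of 21 sites (4, 6, 8, 10, 11, 17, 18, 19, 20), so p = 9/21 ≈ 0.428571.
d = −(3/4) ln(1 − 4p/3) = −0.75 ln(1 − 0.571428) = −0.75 ln(0.428572)
  = −0.75 × (-0.847297) = 0.635473 substitutions/site.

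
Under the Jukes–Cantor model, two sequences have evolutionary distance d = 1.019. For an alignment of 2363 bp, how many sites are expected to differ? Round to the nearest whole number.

Invert JC69: p = (3/4)(1 − e^(−4d/3)) = 0.75 × (1 − e^(-1.358667)) = 0.75 × (1 − 0.257003) = 0.557248.
Expected differing sites = pL ≈ 0.557248 × 2363 = 1316.777024 ≈ 1317.

1317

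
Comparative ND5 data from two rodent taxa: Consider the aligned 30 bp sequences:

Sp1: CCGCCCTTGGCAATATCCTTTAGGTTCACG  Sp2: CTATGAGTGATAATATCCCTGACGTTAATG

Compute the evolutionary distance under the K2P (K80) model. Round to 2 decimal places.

0.68

Of 30 sites, 7 differences are transitions and 6 are transversions, so P = 7/30 ≈ 0.233333 and Q = 6/30 = 0.2.
Under the Kimura two-parameter model, d = −½ ln(1 − 2P − Q) − ¼ ln(1 − 2Q).
1 − 2P − Q = 0.333334, giving −½ ln(0.333334) = 0.549305.
1 − 2Q = 0.6, giving −¼ ln(0.6) = 0.127706.
d = 0.549305 + 0.127706 = 0.677011.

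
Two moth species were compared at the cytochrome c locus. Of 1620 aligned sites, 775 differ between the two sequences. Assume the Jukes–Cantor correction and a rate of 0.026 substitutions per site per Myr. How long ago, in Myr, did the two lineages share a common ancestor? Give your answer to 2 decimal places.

14.65

p = 775/1620 ≈ 0.478395.
d = −(3/4) ln(1 − 4p/3) = −0.75 ln(1 − 0.63786) = −0.75 ln(0.36214)
  = −0.75 × (-1.015724) = 0.761793 substitutions/site.
Under a molecular clock d = 2μt, so t = d/(2μ) = 0.761793 / (2 × 0.026) = 14.65 Myr.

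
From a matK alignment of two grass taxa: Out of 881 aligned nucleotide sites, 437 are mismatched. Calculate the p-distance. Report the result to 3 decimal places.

0.496

p = 437/881 = 0.496027… ≈ 0.496 (to 3 d.p.).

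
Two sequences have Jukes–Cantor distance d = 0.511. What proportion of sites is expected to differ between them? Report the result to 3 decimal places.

0.371

p = (3/4)(1 − e^(−4d/3)) = 0.75 × (1 − e^(-0.681333)) = 0.75 × (1 − 0.505942) = 0.370544.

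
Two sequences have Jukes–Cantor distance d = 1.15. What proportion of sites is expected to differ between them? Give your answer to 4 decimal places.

p = (3/4)(1 − e^(−4d/3)) = 0.75 × (1 − e^(-1.533333)) = 0.75 × (1 − 0.215815) = 0.588139.

0.5881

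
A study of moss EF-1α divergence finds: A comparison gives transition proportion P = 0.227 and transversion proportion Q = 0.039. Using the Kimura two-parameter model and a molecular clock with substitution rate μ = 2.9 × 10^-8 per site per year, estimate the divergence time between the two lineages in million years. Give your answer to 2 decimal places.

6.21

Under the Kimura two-parameter model, d = −½ ln(1 − 2P − Q) − ¼ ln(1 − 2Q).
1 − 2P − Q = 0.507, giving −½ ln(0.507) = 0.339622.
1 − 2Q = 0.922, giving −¼ ln(0.922) = 0.020303.
d = 0.339622 + 0.020303 = 0.359925.
Under a molecular clock d = 2μt, so t = d/(2μ) = 0.359925 / (2 × 2.9 × 10^-8) = 6.21 million years.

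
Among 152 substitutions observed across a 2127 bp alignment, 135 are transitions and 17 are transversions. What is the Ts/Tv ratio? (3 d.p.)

R = 135/17 = 7.941176… ≈ 7.941 (to 3 d.p.).

7.941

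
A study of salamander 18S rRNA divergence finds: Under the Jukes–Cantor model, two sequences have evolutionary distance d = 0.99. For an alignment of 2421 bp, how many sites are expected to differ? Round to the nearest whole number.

1331

Invert JC69: p = (3/4)(1 − e^(−4d/3)) = 0.75 × (1 − e^(-1.32)) = 0.75 × (1 − 0.267135) = 0.549649.
Expected differing sites = pL ≈ 0.549649 × 2421 = 1330.700229 ≈ 1331.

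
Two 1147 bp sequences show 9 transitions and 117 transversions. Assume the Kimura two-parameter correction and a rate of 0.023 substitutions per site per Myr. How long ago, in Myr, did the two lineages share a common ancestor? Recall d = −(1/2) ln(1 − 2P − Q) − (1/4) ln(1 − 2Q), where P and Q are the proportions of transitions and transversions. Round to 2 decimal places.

2.60

P = 9/1147 ≈ 0.007847 and Q = 117/1147 ≈ 0.102005.
Under the Kimura two-parameter model, d = −½ ln(1 − 2P − Q) − ¼ ln(1 − 2Q).
1 − 2P − Q = 0.882301, giving −½ ln(0.882301) = 0.062611.
1 − 2Q = 0.79599, giving −¼ ln(0.79599) = 0.057042.
d = 0.062611 + 0.057042 = 0.119653.
Under a molecular clock d = 2μt, so t = d/(2μ) = 0.119653 / (2 × 0.023) = 2.60 Myr.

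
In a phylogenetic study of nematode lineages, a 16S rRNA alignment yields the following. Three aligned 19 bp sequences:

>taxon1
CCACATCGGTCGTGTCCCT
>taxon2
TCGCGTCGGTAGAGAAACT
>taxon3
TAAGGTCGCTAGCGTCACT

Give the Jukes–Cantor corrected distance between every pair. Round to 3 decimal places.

d(taxon1,taxon2) = 0.618, d(taxon1,taxon3) = 0.618, d(taxon2,taxon3) = 0.507

taxon1–taxon2: 8/19 sites differ → p ≈ 0.421053, d = −0.75 ln(1 − 0.561404) = 0.618132 ≈ 0.618.
taxon1–taxon3: 8/19 sites differ → p ≈ 0.421053, d = −0.75 ln(1 − 0.561404) = 0.618132 ≈ 0.618.
taxon2–taxon3: 7/19 sites differ → p ≈ 0.368421, d = −0.75 ln(1 − 0.491228) = 0.506816 ≈ 0.507.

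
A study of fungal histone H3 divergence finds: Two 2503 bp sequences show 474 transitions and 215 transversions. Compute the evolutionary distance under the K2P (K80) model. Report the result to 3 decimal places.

0.360

P = 474/2503 ≈ 0.189373 and Q = 215/2503 ≈ 0.085897.
Under the Kimura two-parameter model, d = −½ ln(1 − 2P − Q) − ¼ ln(1 − 2Q).
1 − 2P − Q = 0.535357, giving −½ ln(0.535357) = 0.312411.
1 − 2Q = 0.828206, giving −¼ ln(0.828206) = 0.047123.
d = 0.312411 + 0.047123 = 0.359534.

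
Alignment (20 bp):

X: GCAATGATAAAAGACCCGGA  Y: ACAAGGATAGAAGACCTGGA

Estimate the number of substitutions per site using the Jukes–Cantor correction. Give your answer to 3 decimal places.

The sequences differ at 4 of 20 sites (1, 5, 10, 17), so p = 4/20 = 0.2.
d = −(3/4) ln(1 − 4p/3) = −0.75 ln(1 − 0.266667) = −0.75 ln(0.733333)
  = −0.75 × (-0.310155) = 0.232616 substitutions/site.

0.233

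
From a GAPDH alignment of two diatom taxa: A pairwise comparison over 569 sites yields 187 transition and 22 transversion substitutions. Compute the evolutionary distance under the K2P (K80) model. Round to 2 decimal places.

0.62

P = 187/569 ≈ 0.328647 and Q = 22/569 ≈ 0.038664.
Under the Kimura two-parameter model, d = −½ ln(1 − 2P − Q) − ¼ ln(1 − 2Q).
1 − 2P − Q = 0.304042, giving −½ ln(0.304042) = 0.595295.
1 − 2Q = 0.922672, giving −¼ ln(0.922672) = 0.020120.
d = 0.595295 + 0.020120 = 0.615415.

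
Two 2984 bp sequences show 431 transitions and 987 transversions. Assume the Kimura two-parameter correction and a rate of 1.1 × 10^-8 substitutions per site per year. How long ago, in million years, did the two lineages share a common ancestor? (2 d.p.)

P = 431/2984 ≈ 0.144437 and Q = 987/2984 ≈ 0.330764.
Under the Kimura two-parameter model, d = −½ ln(1 − 2P − Q) − ¼ ln(1 − 2Q).
1 − 2P − Q = 0.380362, giving −½ ln(0.380362) = 0.483316.
1 − 2Q = 0.338472, giving −¼ ln(0.338472) = 0.270828.
d = 0.483316 + 0.270828 = 0.754144.
Under a molecular clock d = 2μt, so t = d/(2μ) = 0.754144 / (2 × 1.1 × 10^-8) = 34.28 million years.

34.28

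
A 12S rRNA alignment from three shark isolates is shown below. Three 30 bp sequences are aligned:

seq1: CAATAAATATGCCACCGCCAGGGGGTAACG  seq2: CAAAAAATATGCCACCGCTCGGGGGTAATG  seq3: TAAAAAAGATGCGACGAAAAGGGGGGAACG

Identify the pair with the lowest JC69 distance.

seq1–seq2: 4/30 differ, p = 0.133, d = 0.147.
seq1–seq3: 9/30 differ, p = 0.300, d = 0.383.
seq2–seq3: 10/30 differ, p = 0.333, d = 0.441.
The smallest distance is between seq1 and seq2.

seq1 and seq2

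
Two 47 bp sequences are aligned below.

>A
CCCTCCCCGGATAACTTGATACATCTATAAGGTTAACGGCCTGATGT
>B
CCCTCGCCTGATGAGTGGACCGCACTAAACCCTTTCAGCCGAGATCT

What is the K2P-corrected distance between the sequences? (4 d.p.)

Of 47 sites, 2 differences are transitions and 19 are transversions, so P = 2/47 ≈ 0.042553 and Q = 19/47 ≈ 0.404255.
Under the Kimura two-parameter model, d = −½ ln(1 − 2P − Q) − ¼ ln(1 − 2Q).
1 − 2P − Q = 0.510639, giving −½ ln(0.510639) = 0.336046.
1 − 2Q = 0.19149, giving −¼ ln(0.19149) = 0.413230.
d = 0.336046 + 0.413230 = 0.749276.

0.7493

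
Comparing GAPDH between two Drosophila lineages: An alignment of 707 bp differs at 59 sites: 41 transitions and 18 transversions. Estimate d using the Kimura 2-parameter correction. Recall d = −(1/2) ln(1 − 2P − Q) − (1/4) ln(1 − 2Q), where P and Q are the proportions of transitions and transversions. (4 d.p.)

P = 41/707 ≈ 0.057992 and Q = 18/707 ≈ 0.02546.
Under the Kimura two-parameter model, d = −½ ln(1 − 2P − Q) − ¼ ln(1 − 2Q).
1 − 2P − Q = 0.858556, giving −½ ln(0.858556) = 0.076252.
1 − 2Q = 0.94908, giving −¼ ln(0.94908) = 0.013066.
d = 0.076252 + 0.013066 = 0.089318.

0.0893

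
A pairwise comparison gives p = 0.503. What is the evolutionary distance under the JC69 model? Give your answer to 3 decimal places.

0.833

d = −(3/4) ln(1 − 4p/3) = −0.75 ln(1 − 0.670667) = −0.75 ln(0.329333)
  = −0.75 × (-1.110686) = 0.833015 substitutions/site.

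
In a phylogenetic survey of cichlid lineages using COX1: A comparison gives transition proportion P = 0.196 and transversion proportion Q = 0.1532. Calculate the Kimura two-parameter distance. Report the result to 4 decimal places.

0.4854

Under the Kimura two-parameter model, d = −½ ln(1 − 2P − Q) − ¼ ln(1 − 2Q).
1 − 2P − Q = 0.4548, giving −½ ln(0.4548) = 0.393949.
1 − 2Q = 0.6936, giving −¼ ln(0.6936) = 0.091465.
d = 0.393949 + 0.091465 = 0.485414.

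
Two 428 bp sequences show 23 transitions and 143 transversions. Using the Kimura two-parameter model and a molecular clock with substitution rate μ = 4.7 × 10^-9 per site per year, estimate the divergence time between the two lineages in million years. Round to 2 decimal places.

P = 23/428 ≈ 0.053738 and Q = 143/428 ≈ 0.334112.
Under the Kimura two-parameter model, d = −½ ln(1 − 2P − Q) − ¼ ln(1 − 2Q).
1 − 2P − Q = 0.558412, giving −½ ln(0.558412) = 0.291329.
1 − 2Q = 0.331776, giving −¼ ln(0.331776) = 0.275824.
d = 0.291329 + 0.275824 = 0.567153.
Under a molecular clock d = 2μt, so t = d/(2μ) = 0.567153 / (2 × 4.7 × 10^-9) = 60.34 million years.

60.34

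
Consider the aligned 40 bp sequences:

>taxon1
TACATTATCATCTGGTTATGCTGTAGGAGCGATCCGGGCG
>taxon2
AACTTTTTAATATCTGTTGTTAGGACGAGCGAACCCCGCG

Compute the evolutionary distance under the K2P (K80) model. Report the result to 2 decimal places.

0.80

Of 40 sites, 1 differences are transitions and 17 are transversions, so P = 1/40 = 0.025 and Q = 17/40 = 0.425.
Under the Kimura two-parameter model, d = −½ ln(1 − 2P − Q) − ¼ ln(1 − 2Q).
1 − 2P − Q = 0.525, giving −½ ln(0.525) = 0.322179.
1 − 2Q = 0.15, giving −¼ ln(0.15) = 0.474280.
d = 0.322179 + 0.474280 = 0.796459.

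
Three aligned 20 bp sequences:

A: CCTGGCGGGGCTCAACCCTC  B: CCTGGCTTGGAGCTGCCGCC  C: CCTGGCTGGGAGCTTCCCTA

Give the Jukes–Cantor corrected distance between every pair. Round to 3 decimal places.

A–B: 8/20 sites differ → p = 0.4, d = −0.75 ln(1 − 0.533333) = 0.571605 ≈ 0.572.
A–C: 6/20 sites differ → p = 0.3, d = −0.75 ln(1 − 0.4) = 0.383119 ≈ 0.383.
B–C: 5/20 sites differ → p = 0.25, d = −0.75 ln(1 − 0.333333) = 0.304098 ≈ 0.304.

d(A,B) = 0.572, d(A,C) = 0.383, d(B,C) = 0.304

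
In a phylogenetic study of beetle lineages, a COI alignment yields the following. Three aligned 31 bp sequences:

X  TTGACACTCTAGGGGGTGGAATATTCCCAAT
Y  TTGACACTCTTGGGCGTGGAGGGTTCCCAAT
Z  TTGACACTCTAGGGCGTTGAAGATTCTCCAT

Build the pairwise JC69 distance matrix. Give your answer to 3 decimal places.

d(X,Y) = 0.182, d(X,Z) = 0.182, d(Y,Z) = 0.224

X–Y: 5/31 sites differ → p ≈ 0.16129, d = −0.75 ln(1 − 0.215053) = 0.181604 ≈ 0.182.
X–Z: 5/31 sites differ → p ≈ 0.16129, d = −0.75 ln(1 − 0.215053) = 0.181604 ≈ 0.182.
Y–Z: 6/31 sites differ → p ≈ 0.193548, d = −0.75 ln(1 − 0.258064) = 0.223869 ≈ 0.224.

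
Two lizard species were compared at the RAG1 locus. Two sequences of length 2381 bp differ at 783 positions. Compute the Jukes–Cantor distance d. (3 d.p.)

0.433

p = 783/2381 ≈ 0.328853.
d = −(3/4) ln(1 − 4p/3) = −0.75 ln(1 − 0.438471) = −0.75 ln(0.561529)
  = −0.75 × (-0.577092) = 0.432819 substitutions/site.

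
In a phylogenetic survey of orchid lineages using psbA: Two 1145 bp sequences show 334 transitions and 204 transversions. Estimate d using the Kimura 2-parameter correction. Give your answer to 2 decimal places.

0.83

P = 334/1145 ≈ 0.291703 and Q = 204/1145 ≈ 0.178166.
Under the Kimura two-parameter model, d = −½ ln(1 − 2P − Q) − ¼ ln(1 − 2Q).
1 − 2P − Q = 0.238428, giving −½ ln(0.238428) = 0.716844.
1 − 2Q = 0.643668, giving −¼ ln(0.643668) = 0.110143.
d = 0.716844 + 0.110143 = 0.826987.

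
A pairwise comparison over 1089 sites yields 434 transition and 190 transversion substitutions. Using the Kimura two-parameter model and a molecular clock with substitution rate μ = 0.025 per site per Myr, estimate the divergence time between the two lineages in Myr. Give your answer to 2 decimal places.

37.74

P = 434/1089 ≈ 0.398531 and Q = 190/1089 ≈ 0.174472.
Under the Kimura two-parameter model, d = −½ ln(1 − 2P − Q) − ¼ ln(1 − 2Q).
1 − 2P − Q = 0.028466, giving −½ ln(0.028466) = 1.779522.
1 − 2Q = 0.651056, giving −¼ ln(0.651056) = 0.107290.
d = 1.779522 + 0.107290 = 1.886812.
Under a molecular clock d = 2μt, so t = d/(2μ) = 1.886812 / (2 × 0.025) = 37.74 Myr.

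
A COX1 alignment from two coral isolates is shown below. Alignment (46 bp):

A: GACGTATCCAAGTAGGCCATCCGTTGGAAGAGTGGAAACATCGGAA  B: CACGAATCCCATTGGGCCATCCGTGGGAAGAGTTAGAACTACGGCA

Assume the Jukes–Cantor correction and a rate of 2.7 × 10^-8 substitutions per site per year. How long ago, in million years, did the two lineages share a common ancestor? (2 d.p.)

5.94

The sequences differ at 12 of 46 sites, so p = 12/46 ≈ 0.26087.
d = −(3/4) ln(1 − 4p/3) = −0.75 ln(1 − 0.347827) = −0.75 ln(0.652173)
  = −0.75 × (-0.427445) = 0.320584 substitutions/site.
Under a molecular clock d = 2μt, so t = d/(2μ) = 0.320584 / (2 × 2.7 × 10^-8) = 5.94 million years.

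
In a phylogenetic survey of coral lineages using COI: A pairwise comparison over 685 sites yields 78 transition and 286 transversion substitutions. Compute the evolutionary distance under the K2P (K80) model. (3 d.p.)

P = 78/685 ≈ 0.113869 and Q = 286/685 ≈ 0.417518.
Under the Kimura two-parameter model, d = −½ ln(1 − 2P − Q) − ¼ ln(1 − 2Q).
1 − 2P − Q = 0.354744, giving −½ ln(0.354744) = 0.518179.
1 − 2Q = 0.164964, giving −¼ ln(0.164964) = 0.450507.
d = 0.518179 + 0.450507 = 0.968686.

0.969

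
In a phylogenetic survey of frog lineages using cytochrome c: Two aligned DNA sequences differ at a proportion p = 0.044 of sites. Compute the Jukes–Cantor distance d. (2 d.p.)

d = −(3/4) ln(1 − 4p/3) = −0.75 ln(1 − 0.058667) = −0.75 ln(0.941333)
  = −0.75 × (-0.060458) = 0.045344 substitutions/site.

0.05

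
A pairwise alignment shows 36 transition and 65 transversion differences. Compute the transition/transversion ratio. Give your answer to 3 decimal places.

R = 36/65 = 0.553846… ≈ 0.554 (to 3 d.p.).

0.554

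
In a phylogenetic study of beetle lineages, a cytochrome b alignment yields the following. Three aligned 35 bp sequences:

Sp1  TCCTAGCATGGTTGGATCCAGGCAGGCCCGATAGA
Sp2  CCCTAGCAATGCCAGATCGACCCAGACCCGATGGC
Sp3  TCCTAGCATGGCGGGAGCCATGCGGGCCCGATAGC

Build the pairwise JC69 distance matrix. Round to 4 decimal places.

Sp1–Sp2: 12/35 sites differ → p ≈ 0.342857, d = −0.75 ln(1 − 0.457143) = 0.458182 ≈ 0.4582.
Sp1–Sp3: 6/35 sites differ → p ≈ 0.171429, d = −0.75 ln(1 − 0.228572) = 0.194634 ≈ 0.1946.
Sp2–Sp3: 12/35 sites differ → p ≈ 0.342857, d = −0.75 ln(1 − 0.457143) = 0.458182 ≈ 0.4582.

d(Sp1,Sp2) = 0.4582, d(Sp1,Sp3) = 0.1946, d(Sp2,Sp3) = 0.4582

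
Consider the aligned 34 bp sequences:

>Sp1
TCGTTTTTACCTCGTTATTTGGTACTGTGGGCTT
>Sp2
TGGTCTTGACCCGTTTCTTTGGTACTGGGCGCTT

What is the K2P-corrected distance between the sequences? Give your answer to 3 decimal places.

0.328

Of 34 sites, 2 differences are transitions and 7 are transversions, so P = 2/34 ≈ 0.058824 and Q = 7/34 ≈ 0.205882.
Under the Kimura two-parameter model, d = −½ ln(1 − 2P − Q) − ¼ ln(1 − 2Q).
1 − 2P − Q = 0.67647, giving −½ ln(0.67647) = 0.195434.
1 − 2Q = 0.588236, giving −¼ ln(0.588236) = 0.132657.
d = 0.195434 + 0.132657 = 0.328091.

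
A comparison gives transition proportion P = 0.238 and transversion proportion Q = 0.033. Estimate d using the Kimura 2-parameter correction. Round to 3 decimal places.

0.373

Under the Kimura two-parameter model, d = −½ ln(1 − 2P − Q) − ¼ ln(1 − 2Q).
1 − 2P − Q = 0.491, giving −½ ln(0.491) = 0.355656.
1 − 2Q = 0.934, giving −¼ ln(0.934) = 0.017070.
d = 0.355656 + 0.017070 = 0.372726.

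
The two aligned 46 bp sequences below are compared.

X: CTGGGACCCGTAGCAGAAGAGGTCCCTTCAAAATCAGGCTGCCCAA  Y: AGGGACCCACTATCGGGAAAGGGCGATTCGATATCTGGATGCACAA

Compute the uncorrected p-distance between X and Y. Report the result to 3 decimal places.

0.391

The sequences differ at 18 of 46 positions.
p = 18/46 = 0.391304… ≈ 0.391 (to 3 d.p.).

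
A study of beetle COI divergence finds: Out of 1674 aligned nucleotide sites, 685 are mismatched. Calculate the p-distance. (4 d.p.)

p = 685/1674 = 0.409199… ≈ 0.4092 (to 4 d.p.).

0.4092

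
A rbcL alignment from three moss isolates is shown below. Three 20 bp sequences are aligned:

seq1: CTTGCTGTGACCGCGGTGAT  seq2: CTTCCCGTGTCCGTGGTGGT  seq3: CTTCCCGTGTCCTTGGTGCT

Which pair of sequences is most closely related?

seq1–seq2: 5/20 differ, p = 0.250, d = 0.304.
seq1–seq3: 6/20 differ, p = 0.300, d = 0.383.
seq2–seq3: 2/20 differ, p = 0.100, d = 0.107.
The smallest distance is between seq2 and seq3.

seq2 and seq3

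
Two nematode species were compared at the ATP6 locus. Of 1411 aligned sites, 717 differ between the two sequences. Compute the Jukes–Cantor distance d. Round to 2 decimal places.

0.85

p = 717/1411 ≈ 0.50815.
d = −(3/4) ln(1 − 4p/3) = −0.75 ln(1 − 0.677533) = −0.75 ln(0.322467)
  = −0.75 × (-1.131754) = 0.848816 substitutions/site.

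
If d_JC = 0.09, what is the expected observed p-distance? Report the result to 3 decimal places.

p = (3/4)(1 − e^(−4d/3)) = 0.75 × (1 − e^(-0.12)) = 0.75 × (1 − 0.886920) = 0.084810.

0.085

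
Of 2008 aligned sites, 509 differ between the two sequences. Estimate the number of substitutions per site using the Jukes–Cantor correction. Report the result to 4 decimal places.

0.3093

p = 509/2008 ≈ 0.253486.
d = −(3/4) ln(1 − 4p/3) = −0.75 ln(1 − 0.337981) = −0.75 ln(0.662019)
  = −0.75 × (-0.412461) = 0.309346 substitutions/site.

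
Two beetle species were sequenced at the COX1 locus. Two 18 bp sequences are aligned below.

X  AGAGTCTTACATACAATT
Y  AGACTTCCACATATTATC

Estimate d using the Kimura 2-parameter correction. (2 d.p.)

0.61

Of 18 sites, 5 differences are transitions and 2 are transversions, so P = 5/18 ≈ 0.277778 and Q = 2/18 ≈ 0.111111.
Under the Kimura two-parameter model, d = −½ ln(1 − 2P − Q) − ¼ ln(1 − 2Q).
1 − 2P − Q = 0.333333, giving −½ ln(0.333333) = 0.549307.
1 − 2Q = 0.777778, giving −¼ ln(0.777778) = 0.062829.
d = 0.549307 + 0.062829 = 0.612136.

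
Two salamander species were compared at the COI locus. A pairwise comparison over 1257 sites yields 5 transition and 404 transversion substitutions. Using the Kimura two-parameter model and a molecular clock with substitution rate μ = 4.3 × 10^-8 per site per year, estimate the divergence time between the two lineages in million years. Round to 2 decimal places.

P = 5/1257 ≈ 0.003978 and Q = 404/1257 ≈ 0.3214.
Under the Kimura two-parameter model, d = −½ ln(1 − 2P − Q) − ¼ ln(1 − 2Q).
1 − 2P − Q = 0.670644, giving −½ ln(0.670644) = 0.199758.
1 − 2Q = 0.3572, giving −¼ ln(0.3572) = 0.257365.
d = 0.199758 + 0.257365 = 0.457123.
Under a molecular clock d = 2μt, so t = d/(2μ) = 0.457123 / (2 × 4.3 × 10^-8) = 5.32 million years.

5.32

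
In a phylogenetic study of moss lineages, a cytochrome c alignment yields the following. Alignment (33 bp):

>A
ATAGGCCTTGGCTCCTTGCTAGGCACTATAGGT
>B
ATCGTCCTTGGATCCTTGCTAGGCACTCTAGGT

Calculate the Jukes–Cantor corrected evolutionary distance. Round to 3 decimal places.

The sequences differ at 4 of 33 sites (3, 5, 12, 28), so p = 4/33 ≈ 0.121212.
d = −(3/4) ln(1 − 4p/3) = −0.75 ln(1 − 0.161616) = −0.75 ln(0.838384)
  = −0.75 × (-0.176279) = 0.132209 substitutions/site.

0.132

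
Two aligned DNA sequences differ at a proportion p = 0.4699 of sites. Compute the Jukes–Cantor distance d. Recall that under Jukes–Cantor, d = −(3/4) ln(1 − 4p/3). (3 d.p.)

0.739

d = −(3/4) ln(1 − 4p/3) = −0.75 ln(1 − 0.626533) = −0.75 ln(0.373467)
  = −0.75 × (-0.984926) = 0.738695 substitutions/site.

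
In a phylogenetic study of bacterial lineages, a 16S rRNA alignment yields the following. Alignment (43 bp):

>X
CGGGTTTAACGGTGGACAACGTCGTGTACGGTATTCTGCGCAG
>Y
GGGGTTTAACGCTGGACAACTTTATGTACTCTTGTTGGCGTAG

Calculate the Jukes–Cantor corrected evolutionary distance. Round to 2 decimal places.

The sequences differ at 12 of 43 sites, so p = 12/43 ≈ 0.27907.
d = −(3/4) ln(1 − 4p/3) = −0.75 ln(1 − 0.372093) = −0.75 ln(0.627907)
  = −0.75 × (-0.465363) = 0.349022 substitutions/site.

0.35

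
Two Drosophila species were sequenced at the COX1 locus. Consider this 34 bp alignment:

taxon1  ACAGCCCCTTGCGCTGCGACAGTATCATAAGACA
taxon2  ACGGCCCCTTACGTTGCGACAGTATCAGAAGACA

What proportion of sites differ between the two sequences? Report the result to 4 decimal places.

The sequences differ at 4 of 34 positions (sites 3, 11, 14, 28).
p = 4/34 = 0.117647… ≈ 0.1176 (to 4 d.p.).

0.1176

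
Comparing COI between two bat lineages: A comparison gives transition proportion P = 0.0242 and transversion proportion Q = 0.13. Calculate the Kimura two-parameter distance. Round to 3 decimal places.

0.174

Under the Kimura two-parameter model, d = −½ ln(1 − 2P − Q) − ¼ ln(1 − 2Q).
1 − 2P − Q = 0.8216, giving −½ ln(0.8216) = 0.098251.
1 − 2Q = 0.74, giving −¼ ln(0.74) = 0.075276.
d = 0.098251 + 0.075276 = 0.173527.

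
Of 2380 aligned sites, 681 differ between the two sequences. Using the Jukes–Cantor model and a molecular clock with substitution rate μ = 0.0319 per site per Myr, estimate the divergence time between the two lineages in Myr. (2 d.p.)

p = 681/2380 ≈ 0.286134.
d = −(3/4) ln(1 − 4p/3) = −0.75 ln(1 − 0.381512) = −0.75 ln(0.618488)
  = −0.75 × (-0.480477) = 0.360358 substitutions/site.
Under a molecular clock d = 2μt, so t = d/(2μ) = 0.360358 / (2 × 0.0319) = 5.65 Myr.

5.65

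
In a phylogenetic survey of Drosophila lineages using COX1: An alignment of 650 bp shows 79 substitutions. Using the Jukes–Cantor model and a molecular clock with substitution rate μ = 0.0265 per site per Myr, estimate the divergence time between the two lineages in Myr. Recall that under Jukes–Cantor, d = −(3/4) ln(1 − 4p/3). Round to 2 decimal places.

2.50

p = 79/650 ≈ 0.121538.
d = −(3/4) ln(1 − 4p/3) = −0.75 ln(1 − 0.162051) = −0.75 ln(0.837949)
  = −0.75 × (-0.176798) = 0.132599 substitutions/site.
Under a molecular clock d = 2μt, so t = d/(2μ) = 0.132599 / (2 × 0.0265) = 2.50 Myr.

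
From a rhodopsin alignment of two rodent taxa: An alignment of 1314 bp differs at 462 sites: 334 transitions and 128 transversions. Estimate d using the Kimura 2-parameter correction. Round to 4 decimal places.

0.5196

P = 334/1314 ≈ 0.254186 and Q = 128/1314 ≈ 0.097412.
Under the Kimura two-parameter model, d = −½ ln(1 − 2P − Q) − ¼ ln(1 − 2Q).
1 − 2P − Q = 0.394216, giving −½ ln(0.394216) = 0.465428.
1 − 2Q = 0.805176, giving −¼ ln(0.805176) = 0.054174.
d = 0.465428 + 0.054174 = 0.519602.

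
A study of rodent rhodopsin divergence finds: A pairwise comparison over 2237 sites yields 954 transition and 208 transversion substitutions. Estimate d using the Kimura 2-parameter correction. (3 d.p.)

1.510

P = 954/2237 ≈ 0.426464 and Q = 208/2237 ≈ 0.092982.
Under the Kimura two-parameter model, d = −½ ln(1 − 2P − Q) − ¼ ln(1 − 2Q).
1 − 2P − Q = 0.05409, giving −½ ln(0.05409) = 1.458553.
1 − 2Q = 0.814036, giving −¼ ln(0.814036) = 0.051438.
d = 1.458553 + 0.051438 = 1.509991.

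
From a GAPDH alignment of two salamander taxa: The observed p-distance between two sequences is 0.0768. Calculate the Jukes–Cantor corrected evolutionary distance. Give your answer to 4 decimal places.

0.0810

d = −(3/4) ln(1 − 4p/3) = −0.75 ln(1 − 0.1024) = −0.75 ln(0.8976)
  = −0.75 × (-0.108031) = 0.081023 substitutions/site.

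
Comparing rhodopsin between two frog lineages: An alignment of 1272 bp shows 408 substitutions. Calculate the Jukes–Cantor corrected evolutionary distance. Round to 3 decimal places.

p = 408/1272 ≈ 0.320755.
d = −(3/4) ln(1 − 4p/3) = −0.75 ln(1 − 0.427673) = −0.75 ln(0.572327)
  = −0.75 × (-0.558045) = 0.418534 substitutions/site.

0.419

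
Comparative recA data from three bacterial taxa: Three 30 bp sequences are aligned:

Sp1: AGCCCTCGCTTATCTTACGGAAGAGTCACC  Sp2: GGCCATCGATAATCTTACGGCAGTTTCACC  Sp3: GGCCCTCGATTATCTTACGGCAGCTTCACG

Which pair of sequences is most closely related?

Sp1–Sp2: 7/30 differ, p = 0.233, d = 0.280.
Sp1–Sp3: 6/30 differ, p = 0.200, d = 0.233.
Sp2–Sp3: 4/30 differ, p = 0.133, d = 0.147.
The smallest distance is between Sp2 and Sp3.

Sp2 and Sp3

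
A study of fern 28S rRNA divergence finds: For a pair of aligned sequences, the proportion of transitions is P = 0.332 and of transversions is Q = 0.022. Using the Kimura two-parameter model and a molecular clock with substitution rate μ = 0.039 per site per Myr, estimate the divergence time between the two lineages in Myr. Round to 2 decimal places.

7.57

Under the Kimura two-parameter model, d = −½ ln(1 − 2P − Q) − ¼ ln(1 − 2Q).
1 − 2P − Q = 0.314, giving −½ ln(0.314) = 0.579181.
1 − 2Q = 0.956, giving −¼ ln(0.956) = 0.011249.
d = 0.579181 + 0.011249 = 0.590430.
Under a molecular clock d = 2μt, so t = d/(2μ) = 0.590430 / (2 × 0.039) = 7.57 Myr.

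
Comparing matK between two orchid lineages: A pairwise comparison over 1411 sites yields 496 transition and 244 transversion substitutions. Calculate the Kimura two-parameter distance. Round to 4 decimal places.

1.1497

P = 496/1411 ≈ 0.351524 and Q = 244/1411 ≈ 0.172927.
Under the Kimura two-parameter model, d = −½ ln(1 − 2P − Q) − ¼ ln(1 − 2Q).
1 − 2P − Q = 0.124025, giving −½ ln(0.124025) = 1.043636.
1 − 2Q = 0.654146, giving −¼ ln(0.654146) = 0.106106.
d = 1.043636 + 0.106106 = 1.149742.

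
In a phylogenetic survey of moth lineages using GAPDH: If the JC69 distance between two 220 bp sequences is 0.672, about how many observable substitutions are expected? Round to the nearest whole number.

98

Invert JC69: p = (3/4)(1 − e^(−4d/3)) = 0.75 × (1 − e^(-0.896)) = 0.75 × (1 − 0.408199) = 0.443851.
Expected differing sites = pL ≈ 0.443851 × 220 = 97.64722 ≈ 98.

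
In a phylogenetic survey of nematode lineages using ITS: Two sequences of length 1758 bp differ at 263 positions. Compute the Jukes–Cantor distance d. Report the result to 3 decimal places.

0.167

p = 263/1758 ≈ 0.149602.
d = −(3/4) ln(1 − 4p/3) = −0.75 ln(1 − 0.199469) = −0.75 ln(0.800531)
  = −0.75 × (-0.222480) = 0.166860 substitutions/site.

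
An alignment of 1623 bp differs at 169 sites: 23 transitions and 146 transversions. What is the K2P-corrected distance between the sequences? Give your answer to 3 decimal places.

0.113

P = 23/1623 ≈ 0.014171 and Q = 146/1623 ≈ 0.089957.
Under the Kimura two-parameter model, d = −½ ln(1 − 2P − Q) − ¼ ln(1 − 2Q).
1 − 2P − Q = 0.881701, giving −½ ln(0.881701) = 0.062951.
1 − 2Q = 0.820086, giving −¼ ln(0.820086) = 0.049587.
d = 0.062951 + 0.049587 = 0.112538.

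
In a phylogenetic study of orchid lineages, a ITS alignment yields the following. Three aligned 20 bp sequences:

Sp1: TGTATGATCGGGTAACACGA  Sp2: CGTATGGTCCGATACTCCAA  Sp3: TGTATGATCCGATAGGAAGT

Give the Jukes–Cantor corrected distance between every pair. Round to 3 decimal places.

Sp1–Sp2: 8/20 sites differ → p = 0.4, d = −0.75 ln(1 − 0.533333) = 0.571605 ≈ 0.572.
Sp1–Sp3: 6/20 sites differ → p = 0.3, d = −0.75 ln(1 − 0.4) = 0.383119 ≈ 0.383.
Sp2–Sp3: 8/20 sites differ → p = 0.4, d = −0.75 ln(1 − 0.533333) = 0.571605 ≈ 0.572.

d(Sp1,Sp2) = 0.572, d(Sp1,Sp3) = 0.383, d(Sp2,Sp3) = 0.572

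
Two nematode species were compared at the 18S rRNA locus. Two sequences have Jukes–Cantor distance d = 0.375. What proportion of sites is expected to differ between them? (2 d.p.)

0.30

p = (3/4)(1 − e^(−4d/3)) = 0.75 × (1 − e^(-0.5)) = 0.75 × (1 − 0.606531) = 0.295102.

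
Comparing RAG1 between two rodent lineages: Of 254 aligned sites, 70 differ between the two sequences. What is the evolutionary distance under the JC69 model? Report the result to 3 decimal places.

0.344

p = 70/254 ≈ 0.275591.
d = −(3/4) ln(1 − 4p/3) = −0.75 ln(1 − 0.367455) = −0.75 ln(0.632545)
  = −0.75 × (-0.458004) = 0.343503 substitutions/site.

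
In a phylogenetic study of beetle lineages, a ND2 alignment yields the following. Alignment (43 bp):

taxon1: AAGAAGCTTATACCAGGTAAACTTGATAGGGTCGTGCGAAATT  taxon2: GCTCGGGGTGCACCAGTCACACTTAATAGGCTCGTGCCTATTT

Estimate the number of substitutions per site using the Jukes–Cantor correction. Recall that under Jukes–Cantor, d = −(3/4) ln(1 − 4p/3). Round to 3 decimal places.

The sequences differ at 17 of 43 sites, so p = 17/43 ≈ 0.395349.
d = −(3/4) ln(1 − 4p/3) = −0.75 ln(1 − 0.527132) = −0.75 ln(0.472868)
  = −0.75 × (-0.748939) = 0.561704 substitutions/site.

0.562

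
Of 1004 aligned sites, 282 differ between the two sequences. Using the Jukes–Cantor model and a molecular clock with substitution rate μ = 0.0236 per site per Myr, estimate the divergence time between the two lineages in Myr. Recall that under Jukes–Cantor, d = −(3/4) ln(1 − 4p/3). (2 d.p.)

p = 282/1004 ≈ 0.280876.
d = −(3/4) ln(1 − 4p/3) = −0.75 ln(1 − 0.374501) = −0.75 ln(0.625499)
  = −0.75 × (-0.469206) = 0.351905 substitutions/site.
Under a molecular clock d = 2μt, so t = d/(2μ) = 0.351905 / (2 × 0.0236) = 7.46 Myr.

7.46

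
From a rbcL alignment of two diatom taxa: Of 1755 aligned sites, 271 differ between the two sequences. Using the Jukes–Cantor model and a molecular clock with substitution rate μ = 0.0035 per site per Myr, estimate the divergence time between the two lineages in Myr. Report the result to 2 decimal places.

24.70

p = 271/1755 ≈ 0.154416.
d = −(3/4) ln(1 − 4p/3) = −0.75 ln(1 − 0.205888) = −0.75 ln(0.794112)
  = −0.75 × (-0.230531) = 0.172898 substitutions/site.
Under a molecular clock d = 2μt, so t = d/(2μ) = 0.172898 / (2 × 0.0035) = 24.70 Myr.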